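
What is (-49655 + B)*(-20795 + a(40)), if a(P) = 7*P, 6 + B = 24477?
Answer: 516649760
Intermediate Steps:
B = 24471 (B = -6 + 24477 = 24471)
(-49655 + B)*(-20795 + a(40)) = (-49655 + 24471)*(-20795 + 7*40) = -25184*(-20795 + 280) = -25184*(-20515) = 516649760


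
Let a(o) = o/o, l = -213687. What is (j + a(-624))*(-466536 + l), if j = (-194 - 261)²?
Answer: -140823846798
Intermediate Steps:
a(o) = 1
j = 207025 (j = (-455)² = 207025)
(j + a(-624))*(-466536 + l) = (207025 + 1)*(-466536 - 213687) = 207026*(-680223) = -140823846798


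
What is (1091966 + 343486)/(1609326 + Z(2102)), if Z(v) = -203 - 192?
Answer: 1435452/1608931 ≈ 0.89218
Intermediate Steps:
Z(v) = -395
(1091966 + 343486)/(1609326 + Z(2102)) = (1091966 + 343486)/(1609326 - 395) = 1435452/1608931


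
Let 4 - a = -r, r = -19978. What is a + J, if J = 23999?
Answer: 4025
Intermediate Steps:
a = -19974 (a = 4 - (-1)*(-19978) = 4 - 1*19978 = 4 - 19978 = -19974)
a + J = -19974 + 23999 = 4025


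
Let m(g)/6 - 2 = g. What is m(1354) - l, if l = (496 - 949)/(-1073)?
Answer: 8729475/1073 ≈ 8135.6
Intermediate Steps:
m(g) = 12 + 6*g
l = 453/1073 (l = -453*(-1/1073) = 453/1073 ≈ 0.42218)
m(1354) - l = (12 + 6*1354) - 1*453/1073 = (12 + 8124) - 453/1073 = 8136 - 453/1073 = 8729475/1073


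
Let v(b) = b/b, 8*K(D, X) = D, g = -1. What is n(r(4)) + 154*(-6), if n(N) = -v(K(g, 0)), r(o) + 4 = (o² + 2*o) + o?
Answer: -925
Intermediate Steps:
K(D, X) = D/8
v(b) = 1
r(o) = -4 + o² + 3*o (r(o) = -4 + ((o² + 2*o) + o) = -4 + (o² + 3*o) = -4 + o² + 3*o)
n(N) = -1 (n(N) = -1*1 = -1)
n(r(4)) + 154*(-6) = -1 + 154*(-6) = -1 - 924 = -925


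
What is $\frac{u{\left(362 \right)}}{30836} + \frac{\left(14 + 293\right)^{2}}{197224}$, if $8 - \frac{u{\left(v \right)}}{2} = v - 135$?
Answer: $\frac{704969513}{1520399816} \approx 0.46367$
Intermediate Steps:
$u{\left(v \right)} = 286 - 2 v$ ($u{\left(v \right)} = 16 - 2 \left(v - 135\right) = 16 - 2 \left(-135 + v\right) = 16 - \left(-270 + 2 v\right) = 286 - 2 v$)
$\frac{u{\left(362 \right)}}{30836} + \frac{\left(14 + 293\right)^{2}}{197224} = \frac{286 - 724}{30836} + \frac{\left(14 + 293\right)^{2}}{197224} = \left(286 - 724\right) \frac{1}{30836} + 307^{2} \cdot \frac{1}{197224} = \left(-438\right) \frac{1}{30836} + 94249 \cdot \frac{1}{197224} = - \frac{219}{15418} + \frac{94249}{197224} = \frac{704969513}{1520399816}$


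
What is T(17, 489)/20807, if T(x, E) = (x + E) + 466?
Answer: 972/20807 ≈ 0.046715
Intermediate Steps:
T(x, E) = 466 + E + x (T(x, E) = (E + x) + 466 = 466 + E + x)
T(17, 489)/20807 = (466 + 489 + 17)/20807 = 972*(1/20807) = 972/20807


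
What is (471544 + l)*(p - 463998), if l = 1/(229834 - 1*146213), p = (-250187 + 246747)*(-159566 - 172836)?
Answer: 45069566999138437650/83621 ≈ 5.3897e+14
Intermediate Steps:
p = 1143462880 (p = -3440*(-332402) = 1143462880)
l = 1/83621 (l = 1/(229834 - 146213) = 1/83621 ≈ 1.1959e-5)
(471544 + l)*(p - 463998) = (471544 + 1/83621)*(1143462880 - 463998) = (39430980825/83621)*1142998882 = 45069566999138437650/83621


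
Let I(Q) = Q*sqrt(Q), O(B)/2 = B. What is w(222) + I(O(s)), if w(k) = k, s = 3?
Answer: 222 + 6*sqrt(6) ≈ 236.70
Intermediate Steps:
O(B) = 2*B
I(Q) = Q**(3/2)
w(222) + I(O(s)) = 222 + (2*3)**(3/2) = 222 + 6**(3/2) = 222 + 6*sqrt(6)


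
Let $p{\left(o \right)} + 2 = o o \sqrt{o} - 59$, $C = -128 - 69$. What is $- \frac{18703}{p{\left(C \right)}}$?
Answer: $\frac{1140883}{296709284478} + \frac{725844727 i \sqrt{197}}{296709284478} \approx 3.8451 \cdot 10^{-6} + 0.034336 i$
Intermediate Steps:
$C = -197$ ($C = -128 - 69 = -197$)
$p{\left(o \right)} = -61 + o^{\frac{5}{2}}$ ($p{\left(o \right)} = -2 + \left(o o \sqrt{o} - 59\right) = -2 + \left(o^{2} \sqrt{o} - 59\right) = -2 + \left(o^{\frac{5}{2}} - 59\right) = -2 + \left(-59 + o^{\frac{5}{2}}\right) = -61 + o^{\frac{5}{2}}$)
$- \frac{18703}{p{\left(C \right)}} = - \frac{18703}{-61 + \left(-197\right)^{\frac{5}{2}}} = - \frac{18703}{-61 + 38809 i \sqrt{197}}$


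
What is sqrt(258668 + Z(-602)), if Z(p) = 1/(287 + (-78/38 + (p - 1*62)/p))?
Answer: 13*sqrt(4096200367131870)/1635922 ≈ 508.59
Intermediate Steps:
Z(p) = 1/(5414/19 + (-62 + p)/p) (Z(p) = 1/(287 + (-78*1/38 + (p - 62)/p)) = 1/(287 + (-39/19 + (-62 + p)/p)) = 1/(5414/19 + (-62 + p)/p))
sqrt(258668 + Z(-602)) = sqrt(258668 + 19*(-602)/(-1178 + 5433*(-602))) = sqrt(258668 + 19*(-602)/(-1178 - 3270666)) = sqrt(258668 + 19*(-602)/(-3271844)) = sqrt(258668 + 19*(-602)*(-1/3271844)) = sqrt(258668 + 5719/1635922) = sqrt(423160677615/1635922) = 13*sqrt(4096200367131870)/1635922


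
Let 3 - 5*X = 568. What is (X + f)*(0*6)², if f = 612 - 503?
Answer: 0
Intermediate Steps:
X = -113 (X = ⅗ - ⅕*568 = ⅗ - 568/5 = -113)
f = 109
(X + f)*(0*6)² = (-113 + 109)*(0*6)² = -4*0² = -4*0 = 0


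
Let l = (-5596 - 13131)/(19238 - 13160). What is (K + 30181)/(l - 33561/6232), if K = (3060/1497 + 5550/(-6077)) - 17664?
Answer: -718931333597212488/486234505776253 ≈ -1478.6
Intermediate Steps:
K = -53561290782/3032423 (K = (3060*(1/1497) + 5550*(-1/6077)) - 17664 = (1020/499 - 5550/6077) - 17664 = 3429090/3032423 - 17664 = -53561290782/3032423 ≈ -17663.)
l = -18727/6078 ≈ -3.0811
(K + 30181)/(l - 33561/6232) = (-53561290782/3032423 + 30181)/(-18727/6078 - 33561/6232) = 37960267781/(3032423*(-18727/6078 - 33561*1/6232)) = 37960267781/(3032423*(-18727/6078 - 33561/6232)) = 37960267781/(3032423*(-160345211/18939048)) = (37960267781/3032423)*(-18939048/160345211) = -718931333597212488/486234505776253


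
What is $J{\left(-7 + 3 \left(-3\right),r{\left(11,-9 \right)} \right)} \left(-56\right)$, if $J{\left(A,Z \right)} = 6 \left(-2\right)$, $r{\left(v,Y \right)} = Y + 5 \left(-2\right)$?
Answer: $672$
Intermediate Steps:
$r{\left(v,Y \right)} = -10 + Y$ ($r{\left(v,Y \right)} = Y - 10 = -10 + Y$)
$J{\left(A,Z \right)} = -12$
$J{\left(-7 + 3 \left(-3\right),r{\left(11,-9 \right)} \right)} \left(-56\right) = \left(-12\right) \left(-56\right) = 672$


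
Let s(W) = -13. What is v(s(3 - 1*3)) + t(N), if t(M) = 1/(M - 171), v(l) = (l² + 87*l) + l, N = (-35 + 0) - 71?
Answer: -270076/277 ≈ -975.00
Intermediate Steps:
N = -106 (N = -35 - 71 = -106)
v(l) = l² + 88*l
t(M) = 1/(-171 + M)
v(s(3 - 1*3)) + t(N) = -13*(88 - 13) + 1/(-171 - 106) = -13*75 + 1/(-277) = -975 - 1/277 = -270076/277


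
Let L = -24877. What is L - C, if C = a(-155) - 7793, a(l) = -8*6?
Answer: -17036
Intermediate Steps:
a(l) = -48
C = -7841 (C = -48 - 7793 = -7841)
L - C = -24877 - 1*(-7841) = -24877 + 7841 = -17036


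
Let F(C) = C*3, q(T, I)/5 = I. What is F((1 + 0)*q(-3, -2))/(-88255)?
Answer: 6/17651 ≈ 0.00033992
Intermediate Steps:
q(T, I) = 5*I
F(C) = 3*C
F((1 + 0)*q(-3, -2))/(-88255) = (3*((1 + 0)*(5*(-2))))/(-88255) = (3*(1*(-10)))*(-1/88255) = (3*(-10))*(-1/88255) = -30*(-1/88255) = 6/17651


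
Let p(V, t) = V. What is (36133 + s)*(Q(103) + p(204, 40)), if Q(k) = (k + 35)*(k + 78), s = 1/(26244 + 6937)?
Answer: 30191431941468/33181 ≈ 9.0990e+8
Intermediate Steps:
s = 1/33181 ≈ 3.0138e-5
Q(k) = (35 + k)*(78 + k)
(36133 + s)*(Q(103) + p(204, 40)) = (36133 + 1/33181)*((2730 + 103² + 113*103) + 204) = 1198929074*((2730 + 10609 + 11639) + 204)/33181 = 1198929074*(24978 + 204)/33181 = (1198929074/33181)*25182 = 30191431941468/33181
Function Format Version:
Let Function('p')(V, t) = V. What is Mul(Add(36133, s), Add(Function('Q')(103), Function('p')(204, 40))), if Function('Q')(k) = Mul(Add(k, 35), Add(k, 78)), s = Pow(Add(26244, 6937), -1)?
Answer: Rational(30191431941468, 33181) ≈ 9.0990e+8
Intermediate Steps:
s = Rational(1, 33181) (s = Pow(33181, -1) = Rational(1, 33181) ≈ 3.0138e-5)
Function('Q')(k) = Mul(Add(35, k), Add(78, k))
Mul(Add(36133, s), Add(Function('Q')(103), Function('p')(204, 40))) = Mul(Add(36133, Rational(1, 33181)), Add(Add(2730, Pow(103, 2), Mul(113, 103)), 204)) = Mul(Rational(1198929074, 33181), Add(Add(2730, 10609, 11639), 204)) = Mul(Rational(1198929074, 33181), Add(24978, 204)) = Mul(Rational(1198929074, 33181), 25182) = Rational(30191431941468, 33181)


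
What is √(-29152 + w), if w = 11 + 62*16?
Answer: I*√28149 ≈ 167.78*I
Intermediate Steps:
w = 1003 (w = 11 + 992 = 1003)
√(-29152 + w) = √(-29152 + 1003) = √(-28149) = I*√28149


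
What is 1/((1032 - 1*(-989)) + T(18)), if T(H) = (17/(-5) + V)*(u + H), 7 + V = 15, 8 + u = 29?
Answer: 5/11002 ≈ 0.00045446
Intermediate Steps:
u = 21 (u = -8 + 29 = 21)
V = 8 (V = -7 + 15 = 8)
T(H) = 483/5 + 23*H/5 (T(H) = (17/(-5) + 8)*(21 + H) = (17*(-⅕) + 8)*(21 + H) = (-17/5 + 8)*(21 + H) = 23*(21 + H)/5 = 483/5 + 23*H/5)
1/((1032 - 1*(-989)) + T(18)) = 1/((1032 - 1*(-989)) + (483/5 + (23/5)*18)) = 1/((1032 + 989) + (483/5 + 414/5)) = 1/(2021 + 897/5) = 1/(11002/5) = 5/11002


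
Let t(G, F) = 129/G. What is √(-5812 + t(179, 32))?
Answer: I*√186199201/179 ≈ 76.232*I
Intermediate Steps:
√(-5812 + t(179, 32)) = √(-5812 + 129/179) = √(-1040219/179) = I*√186199201/179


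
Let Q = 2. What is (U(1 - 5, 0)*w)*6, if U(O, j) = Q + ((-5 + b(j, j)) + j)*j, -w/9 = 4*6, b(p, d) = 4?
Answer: -2592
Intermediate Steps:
w = -216 (w = -36*6 = -9*24 = -216)
U(O, j) = 2 + j*(-1 + j) (U(O, j) = 2 + ((-5 + 4) + j)*j = 2 + (-1 + j)*j = 2 + j*(-1 + j))
(U(1 - 5, 0)*w)*6 = ((2 + 0² - 1*0)*(-216))*6 = ((2 + 0 + 0)*(-216))*6 = (2*(-216))*6 = -432*6 = -2592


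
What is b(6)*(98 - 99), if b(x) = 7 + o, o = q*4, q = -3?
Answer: 5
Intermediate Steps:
o = -12 (o = -3*4 = -12)
b(x) = -5 (b(x) = 7 - 12 = -5)
b(6)*(98 - 99) = -5*(98 - 99) = -5*(-1) = 5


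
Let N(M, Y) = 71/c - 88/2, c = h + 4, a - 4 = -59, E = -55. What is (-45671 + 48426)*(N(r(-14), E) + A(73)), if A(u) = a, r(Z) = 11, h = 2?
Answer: -1440865/6 ≈ -2.4014e+5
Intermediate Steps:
a = -55 (a = 4 - 59 = -55)
A(u) = -55
c = 6 (c = 2 + 4 = 6)
N(M, Y) = -193/6 (N(M, Y) = 71/6 - 88/2 = 71*(⅙) - 88*½ = 71/6 - 44 = -193/6)
(-45671 + 48426)*(N(r(-14), E) + A(73)) = (-45671 + 48426)*(-193/6 - 55) = 2755*(-523/6) = -1440865/6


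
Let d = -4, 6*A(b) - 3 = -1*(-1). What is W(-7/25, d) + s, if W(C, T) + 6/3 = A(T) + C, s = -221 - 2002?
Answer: -166846/75 ≈ -2224.6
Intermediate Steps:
A(b) = ⅔ (A(b) = ½ + (-1*(-1))/6 = ½ + (⅙)*1 = ½ + ⅙ = ⅔)
s = -2223
W(C, T) = -4/3 + C (W(C, T) = -2 + (⅔ + C) = -4/3 + C)
W(-7/25, d) + s = (-4/3 - 7/25) - 2223 = -121/75 - 2223 = -166846/75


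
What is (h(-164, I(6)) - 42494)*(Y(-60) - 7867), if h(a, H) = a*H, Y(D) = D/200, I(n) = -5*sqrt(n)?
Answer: 1671565231/5 - 6451186*sqrt(6) ≈ 3.1851e+8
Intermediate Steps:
Y(D) = D/200 (Y(D) = D*(1/200) = D/200)
h(a, H) = H*a
(h(-164, I(6)) - 42494)*(Y(-60) - 7867) = (-5*sqrt(6)*(-164) - 42494)*((1/200)*(-60) - 7867) = (820*sqrt(6) - 42494)*(-3/10 - 7867) = (-42494 + 820*sqrt(6))*(-78673/10) = 1671565231/5 - 6451186*sqrt(6)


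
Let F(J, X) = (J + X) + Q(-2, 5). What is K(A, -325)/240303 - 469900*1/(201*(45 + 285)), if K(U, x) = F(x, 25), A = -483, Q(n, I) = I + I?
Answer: -3764587180/531309933 ≈ -7.0855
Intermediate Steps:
Q(n, I) = 2*I
F(J, X) = 10 + J + X (F(J, X) = (J + X) + 2*5 = (J + X) + 10 = 10 + J + X)
K(U, x) = 35 + x (K(U, x) = 10 + x + 25 = 35 + x)
K(A, -325)/240303 - 469900*1/(201*(45 + 285)) = (35 - 325)/240303 - 469900*1/(201*(45 + 285)) = -290*1/240303 - 469900/(330*201) = -290/240303 - 469900/66330 = -290/240303 - 469900*1/66330 = -290/240303 - 46990/6633 = -3764587180/531309933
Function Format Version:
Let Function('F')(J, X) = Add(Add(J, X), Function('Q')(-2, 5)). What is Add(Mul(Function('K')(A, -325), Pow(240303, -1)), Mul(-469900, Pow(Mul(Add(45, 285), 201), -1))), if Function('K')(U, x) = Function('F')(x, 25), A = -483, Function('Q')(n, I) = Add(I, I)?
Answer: Rational(-3764587180, 531309933) ≈ -7.0855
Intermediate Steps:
Function('Q')(n, I) = Mul(2, I)
Function('F')(J, X) = Add(10, J, X) (Function('F')(J, X) = Add(Add(J, X), Mul(2, 5)) = Add(Add(J, X), 10) = Add(10, J, X))
Function('K')(U, x) = Add(35, x) (Function('K')(U, x) = Add(10, x, 25) = Add(35, x))
Add(Mul(Function('K')(A, -325), Pow(240303, -1)), Mul(-469900, Pow(Mul(Add(45, 285), 201), -1))) = Add(Mul(Add(35, -325), Pow(240303, -1)), Mul(-469900, Pow(Mul(Add(45, 285), 201), -1))) = Add(Mul(-290, Rational(1, 240303)), Mul(-469900, Pow(Mul(330, 201), -1))) = Add(Rational(-290, 240303), Mul(-469900, Pow(66330, -1))) = Add(Rational(-290, 240303), Mul(-469900, Rational(1, 66330))) = Add(Rational(-290, 240303), Rational(-46990, 6633)) = Rational(-3764587180, 531309933)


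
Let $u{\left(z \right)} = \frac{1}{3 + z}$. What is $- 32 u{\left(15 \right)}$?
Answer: $- \frac{16}{9} \approx -1.7778$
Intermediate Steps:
$- 32 u{\left(15 \right)} = - \frac{32}{3 + 15} = - \frac{32}{18} = \left(-32\right) \frac{1}{18} = - \frac{16}{9}$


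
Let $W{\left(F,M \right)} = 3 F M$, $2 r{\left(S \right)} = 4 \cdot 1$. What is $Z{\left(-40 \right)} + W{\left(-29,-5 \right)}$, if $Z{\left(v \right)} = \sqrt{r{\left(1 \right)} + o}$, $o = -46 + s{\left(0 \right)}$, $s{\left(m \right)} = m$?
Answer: $435 + 2 i \sqrt{11} \approx 435.0 + 6.6332 i$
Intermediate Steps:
$r{\left(S \right)} = 2$ ($r{\left(S \right)} = \frac{4 \cdot 1}{2} = \frac{1}{2} \cdot 4 = 2$)
$o = -46$ ($o = -46 + 0 = -46$)
$Z{\left(v \right)} = 2 i \sqrt{11}$ ($Z{\left(v \right)} = \sqrt{2 - 46} = \sqrt{-44} = 2 i \sqrt{11}$)
$W{\left(F,M \right)} = 3 F M$
$Z{\left(-40 \right)} + W{\left(-29,-5 \right)} = 2 i \sqrt{11} + 3 \left(-29\right) \left(-5\right) = 2 i \sqrt{11} + 435 = 435 + 2 i \sqrt{11}$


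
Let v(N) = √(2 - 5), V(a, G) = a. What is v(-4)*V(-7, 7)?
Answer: -7*I*√3 ≈ -12.124*I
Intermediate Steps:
v(N) = I*√3 (v(N) = √(-3) = I*√3)
v(-4)*V(-7, 7) = (I*√3)*(-7) = -7*I*√3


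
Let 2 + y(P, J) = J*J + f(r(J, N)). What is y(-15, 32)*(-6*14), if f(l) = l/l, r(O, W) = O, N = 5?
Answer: -85932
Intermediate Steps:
f(l) = 1
y(P, J) = -1 + J² (y(P, J) = -2 + (J*J + 1) = -2 + (J² + 1) = -2 + (1 + J²) = -1 + J²)
y(-15, 32)*(-6*14) = (-1 + 32²)*(-6*14) = (-1 + 1024)*(-84) = 1023*(-84) = -85932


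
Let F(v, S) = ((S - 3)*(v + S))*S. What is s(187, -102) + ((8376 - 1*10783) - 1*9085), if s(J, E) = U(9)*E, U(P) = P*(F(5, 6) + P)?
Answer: -201518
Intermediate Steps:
F(v, S) = S*(-3 + S)*(S + v) (F(v, S) = ((-3 + S)*(S + v))*S = S*(-3 + S)*(S + v))
U(P) = P*(198 + P) (U(P) = P*(6*(6**2 - 3*6 - 3*5 + 6*5) + P) = P*(6*(36 - 18 - 15 + 30) + P) = P*(6*33 + P) = P*(198 + P))
s(J, E) = 1863*E (s(J, E) = (9*(198 + 9))*E = (9*207)*E = 1863*E)
s(187, -102) + ((8376 - 1*10783) - 1*9085) = 1863*(-102) + ((8376 - 1*10783) - 1*9085) = -190026 + ((8376 - 10783) - 9085) = -190026 + (-2407 - 9085) = -190026 - 11492 = -201518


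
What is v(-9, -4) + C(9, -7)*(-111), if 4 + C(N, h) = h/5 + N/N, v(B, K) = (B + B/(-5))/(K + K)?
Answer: 4893/10 ≈ 489.30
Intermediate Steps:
v(B, K) = 2*B/(5*K) (v(B, K) = (B + B*(-⅕))/((2*K)) = (B - B/5)*(1/(2*K)) = (4*B/5)*(1/(2*K)) = 2*B/(5*K))
C(N, h) = -3 + h/5 (C(N, h) = -4 + (h/5 + N/N) = -4 + (h*(⅕) + 1) = -4 + (h/5 + 1) = -4 + (1 + h/5) = -3 + h/5)
v(-9, -4) + C(9, -7)*(-111) = (⅖)*(-9)/(-4) + (-3 + (⅕)*(-7))*(-111) = (⅖)*(-9)*(-¼) + (-3 - 7/5)*(-111) = 9/10 - 22/5*(-111) = 9/10 + 2442/5 = 4893/10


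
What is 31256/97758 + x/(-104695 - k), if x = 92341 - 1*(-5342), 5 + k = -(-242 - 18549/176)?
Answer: -551429646964/903605592699 ≈ -0.61025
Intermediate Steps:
k = 60261/176 (k = -5 - (-242 - 18549/176) = -5 - 1*(-61141/176) = -5 + 61141/176 = 60261/176 ≈ 342.39)
x = 97683 (x = 92341 + 5342 = 97683)
31256/97758 + x/(-104695 - k) = 31256/97758 + 97683/(-104695 - 1*60261/176) = 31256*(1/97758) + 97683/(-104695 - 60261/176) = 15628/48879 + 97683/(-18486581/176) = 15628/48879 + 97683*(-176/18486581) = 15628/48879 - 17192208/18486581 = -551429646964/903605592699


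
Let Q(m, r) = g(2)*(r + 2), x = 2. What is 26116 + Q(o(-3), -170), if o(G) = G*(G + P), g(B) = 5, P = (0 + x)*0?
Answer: 25276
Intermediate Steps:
P = 0 (P = (0 + 2)*0 = 2*0 = 0)
o(G) = G**2 (o(G) = G*(G + 0) = G*G = G**2)
Q(m, r) = 10 + 5*r (Q(m, r) = 5*(r + 2) = 5*(2 + r) = 10 + 5*r)
26116 + Q(o(-3), -170) = 26116 + (10 + 5*(-170)) = 26116 + (10 - 850) = 26116 - 840 = 25276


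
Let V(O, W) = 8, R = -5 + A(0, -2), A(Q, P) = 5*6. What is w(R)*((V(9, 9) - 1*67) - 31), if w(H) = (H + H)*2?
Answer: -9000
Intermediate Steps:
A(Q, P) = 30
R = 25 (R = -5 + 30 = 25)
w(H) = 4*H (w(H) = (2*H)*2 = 4*H)
w(R)*((V(9, 9) - 1*67) - 31) = (4*25)*((8 - 1*67) - 31) = 100*((8 - 67) - 31) = 100*(-59 - 31) = 100*(-90) = -9000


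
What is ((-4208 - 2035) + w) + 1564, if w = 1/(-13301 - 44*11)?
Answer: -64500016/13785 ≈ -4679.0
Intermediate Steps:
w = -1/13785 (w = 1/(-13301 - 484) = 1/(-13785) = -1/13785 ≈ -7.2543e-5)
((-4208 - 2035) + w) + 1564 = ((-4208 - 2035) - 1/13785) + 1564 = (-6243 - 1/13785) + 1564 = -86059756/13785 + 1564 = -64500016/13785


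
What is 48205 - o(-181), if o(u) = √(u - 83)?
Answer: 48205 - 2*I*√66 ≈ 48205.0 - 16.248*I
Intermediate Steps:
o(u) = √(-83 + u)
48205 - o(-181) = 48205 - √(-83 - 181) = 48205 - √(-264) = 48205 - 2*I*√66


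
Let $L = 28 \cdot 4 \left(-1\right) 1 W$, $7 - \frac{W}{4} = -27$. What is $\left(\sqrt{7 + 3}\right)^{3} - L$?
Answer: $15232 + 10 \sqrt{10} \approx 15264.0$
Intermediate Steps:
$W = 136$ ($W = 28 - -108 = 28 + 108 = 136$)
$L = -15232$ ($L = 28 \cdot 4 \left(-1\right) 1 \cdot 136 = 28 \left(\left(-4\right) 1\right) 136 = 28 \left(-4\right) 136 = \left(-112\right) 136 = -15232$)
$\left(\sqrt{7 + 3}\right)^{3} - L = \left(\sqrt{7 + 3}\right)^{3} - -15232 = \left(\sqrt{10}\right)^{3} + 15232 = 10 \sqrt{10} + 15232 = 15232 + 10 \sqrt{10}$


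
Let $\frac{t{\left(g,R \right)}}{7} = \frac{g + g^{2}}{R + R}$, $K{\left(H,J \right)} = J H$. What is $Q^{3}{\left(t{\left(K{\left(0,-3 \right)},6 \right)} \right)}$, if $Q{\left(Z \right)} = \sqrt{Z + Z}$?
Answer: $0$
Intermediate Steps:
$K{\left(H,J \right)} = H J$
$t{\left(g,R \right)} = \frac{7 \left(g + g^{2}\right)}{2 R}$ ($t{\left(g,R \right)} = 7 \frac{g + g^{2}}{R + R} = 7 \frac{g + g^{2}}{2 R} = \frac{7 \left(g + g^{2}\right)}{2 R}$)
$Q{\left(Z \right)} = \sqrt{2} \sqrt{Z}$ ($Q{\left(Z \right)} = \sqrt{2 Z} = \sqrt{2} \sqrt{Z}$)
$Q^{3}{\left(t{\left(K{\left(0,-3 \right)},6 \right)} \right)} = \left(\sqrt{2} \sqrt{\frac{7 \cdot 0 \left(-3\right) \left(1 + 0 \left(-3\right)\right)}{2 \cdot 6}}\right)^{3} = \left(\sqrt{2} \sqrt{\frac{7}{2} \cdot 0 \cdot \frac{1}{6} \left(1 + 0\right)}\right)^{3} = \left(\sqrt{2} \sqrt{\frac{7}{2} \cdot 0 \cdot \frac{1}{6} \cdot 1}\right)^{3} = \left(\sqrt{2} \sqrt{0}\right)^{3} = \left(\sqrt{2} \cdot 0\right)^{3} = 0^{3} = 0$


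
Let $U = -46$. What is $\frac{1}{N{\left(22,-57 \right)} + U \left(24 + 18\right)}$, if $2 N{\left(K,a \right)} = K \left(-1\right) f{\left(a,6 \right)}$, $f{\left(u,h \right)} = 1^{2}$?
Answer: $- \frac{1}{1943} \approx -0.00051467$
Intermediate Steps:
$f{\left(u,h \right)} = 1$
$N{\left(K,a \right)} = - \frac{K}{2}$ ($N{\left(K,a \right)} = \frac{K \left(-1\right) 1}{2} = \frac{- K 1}{2} = \frac{\left(-1\right) K}{2} = - \frac{K}{2}$)
$\frac{1}{N{\left(22,-57 \right)} + U \left(24 + 18\right)} = \frac{1}{\left(- \frac{1}{2}\right) 22 - 46 \left(24 + 18\right)} = \frac{1}{-11 - 1932} = \frac{1}{-1943} = - \frac{1}{1943}$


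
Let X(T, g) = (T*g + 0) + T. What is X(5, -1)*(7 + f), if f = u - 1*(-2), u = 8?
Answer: 0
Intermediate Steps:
X(T, g) = T + T*g (X(T, g) = T*g + T = T + T*g)
f = 10 (f = 8 - 1*(-2) = 8 + 2 = 10)
X(5, -1)*(7 + f) = (5*(1 - 1))*(7 + 10) = (5*0)*17 = 0*17 = 0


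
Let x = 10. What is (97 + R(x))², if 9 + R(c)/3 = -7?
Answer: 2401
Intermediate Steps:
R(c) = -48 (R(c) = -27 + 3*(-7) = -27 - 21 = -48)
(97 + R(x))² = (97 - 48)² = 49² = 2401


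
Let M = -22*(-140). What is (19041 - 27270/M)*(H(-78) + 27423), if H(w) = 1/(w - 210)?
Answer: 15432085513841/29568 ≈ 5.2192e+8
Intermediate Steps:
M = 3080
H(w) = 1/(-210 + w)
(19041 - 27270/M)*(H(-78) + 27423) = (19041 - 27270/3080)*(1/(-210 - 78) + 27423) = (19041 - 27270*1/3080)*(1/(-288) + 27423) = (19041 - 2727/308)*(-1/288 + 27423) = (5861901/308)*(7897823/288) = 15432085513841/29568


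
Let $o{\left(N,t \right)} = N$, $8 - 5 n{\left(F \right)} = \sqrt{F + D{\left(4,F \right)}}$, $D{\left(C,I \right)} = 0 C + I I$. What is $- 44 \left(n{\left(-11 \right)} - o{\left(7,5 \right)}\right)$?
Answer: $\frac{1188}{5} + \frac{44 \sqrt{110}}{5} \approx 329.9$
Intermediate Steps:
$D{\left(C,I \right)} = I^{2}$ ($D{\left(C,I \right)} = 0 + I^{2} = I^{2}$)
$n{\left(F \right)} = \frac{8}{5} - \frac{\sqrt{F + F^{2}}}{5}$
$- 44 \left(n{\left(-11 \right)} - o{\left(7,5 \right)}\right) = - 44 \left(\left(\frac{8}{5} - \frac{\sqrt{- 11 \left(1 - 11\right)}}{5}\right) - 7\right) = - 44 \left(\left(\frac{8}{5} - \frac{\sqrt{\left(-11\right) \left(-10\right)}}{5}\right) - 7\right) = - 44 \left(\left(\frac{8}{5} - \frac{\sqrt{110}}{5}\right) - 7\right) = - 44 \left(- \frac{27}{5} - \frac{\sqrt{110}}{5}\right) = \frac{1188}{5} + \frac{44 \sqrt{110}}{5}$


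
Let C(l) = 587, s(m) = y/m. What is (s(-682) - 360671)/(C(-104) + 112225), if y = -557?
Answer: -81992355/25645928 ≈ -3.1971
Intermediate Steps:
s(m) = -557/m
(s(-682) - 360671)/(C(-104) + 112225) = (-557/(-682) - 360671)/(587 + 112225) = (-557*(-1/682) - 360671)/112812 = (557/682 - 360671)*(1/112812) = -245977065/682*1/112812 = -81992355/25645928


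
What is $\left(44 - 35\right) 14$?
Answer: $126$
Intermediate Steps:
$\left(44 - 35\right) 14 = 9 \cdot 14 = 126$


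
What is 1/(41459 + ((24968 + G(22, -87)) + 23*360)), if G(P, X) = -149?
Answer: 1/74558 ≈ 1.3412e-5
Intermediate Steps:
1/(41459 + ((24968 + G(22, -87)) + 23*360)) = 1/(41459 + ((24968 - 149) + 23*360)) = 1/(41459 + (24819 + 8280)) = 1/(41459 + 33099) = 1/74558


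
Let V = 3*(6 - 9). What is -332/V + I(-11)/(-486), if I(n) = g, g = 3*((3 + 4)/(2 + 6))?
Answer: 47801/1296 ≈ 36.883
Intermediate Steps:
V = -9 (V = 3*(-3) = -9)
g = 21/8 (g = 3*(7/8) = 21/8 ≈ 2.6250)
I(n) = 21/8
-332/V + I(-11)/(-486) = -332/(-9) + (21/8)/(-486) = -332*(-1/9) + (21/8)*(-1/486) = 332/9 - 7/1296 = 47801/1296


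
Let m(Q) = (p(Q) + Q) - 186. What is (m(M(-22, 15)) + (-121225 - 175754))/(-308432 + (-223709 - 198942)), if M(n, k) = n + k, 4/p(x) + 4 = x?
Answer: 3268896/8041913 ≈ 0.40648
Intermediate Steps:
p(x) = 4/(-4 + x)
M(n, k) = k + n
m(Q) = -186 + Q + 4/(-4 + Q) (m(Q) = (4/(-4 + Q) + Q) - 186 = (Q + 4/(-4 + Q)) - 186 = -186 + Q + 4/(-4 + Q))
(m(M(-22, 15)) + (-121225 - 175754))/(-308432 + (-223709 - 198942)) = ((4 + (-186 + (15 - 22))*(-4 + (15 - 22)))/(-4 + (15 - 22)) + (-121225 - 175754))/(-308432 + (-223709 - 198942)) = ((4 + (-186 - 7)*(-4 - 7))/(-4 - 7) - 296979)/(-308432 - 422651) = ((4 - 193*(-11))/(-11) - 296979)/(-731083) = (-(4 + 2123)/11 - 296979)*(-1/731083) = (-1/11*2127 - 296979)*(-1/731083) = (-2127/11 - 296979)*(-1/731083) = -3268896/11*(-1/731083) = 3268896/8041913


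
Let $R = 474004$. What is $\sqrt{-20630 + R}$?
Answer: $\sqrt{453374} \approx 673.33$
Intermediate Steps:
$\sqrt{-20630 + R} = \sqrt{-20630 + 474004} = \sqrt{453374}$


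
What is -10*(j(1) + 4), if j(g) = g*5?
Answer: -90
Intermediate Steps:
j(g) = 5*g
-10*(j(1) + 4) = -10*(5*1 + 4) = -10*(5 + 4) = -10*9 = -90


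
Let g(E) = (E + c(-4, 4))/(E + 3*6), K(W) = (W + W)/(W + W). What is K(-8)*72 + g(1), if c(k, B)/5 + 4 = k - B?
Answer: 1309/19 ≈ 68.895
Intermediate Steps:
c(k, B) = -20 - 5*B + 5*k (c(k, B) = -20 + 5*(k - B) = -20 + (-5*B + 5*k) = -20 - 5*B + 5*k)
K(W) = 1 (K(W) = (2*W)/((2*W)) = (2*W)*(1/(2*W)) = 1)
g(E) = (-60 + E)/(18 + E) (g(E) = (E + (-20 - 5*4 + 5*(-4)))/(E + 3*6) = (E + (-20 - 20 - 20))/(E + 18) = (E - 60)/(18 + E) = (-60 + E)/(18 + E))
K(-8)*72 + g(1) = 1*72 + (-60 + 1)/(18 + 1) = 72 - 59/19 = 1309/19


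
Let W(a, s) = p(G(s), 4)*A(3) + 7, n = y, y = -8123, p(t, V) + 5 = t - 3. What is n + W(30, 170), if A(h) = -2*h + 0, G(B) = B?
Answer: -9088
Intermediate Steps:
A(h) = -2*h
p(t, V) = -8 + t (p(t, V) = -5 + (t - 3) = -5 + (-3 + t) = -8 + t)
n = -8123
W(a, s) = 55 - 6*s (W(a, s) = (-8 + s)*(-2*3) + 7 = (-8 + s)*(-6) + 7 = (48 - 6*s) + 7 = 55 - 6*s)
n + W(30, 170) = -8123 + (55 - 6*170) = -8123 + (55 - 1020) = -8123 - 965 = -9088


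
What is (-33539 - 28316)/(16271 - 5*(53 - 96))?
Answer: -61855/16486 ≈ -3.7520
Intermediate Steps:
(-33539 - 28316)/(16271 - 5*(53 - 96)) = -61855/(16271 - 5*(-43)) = -61855/(16271 + 215) = -61855/16486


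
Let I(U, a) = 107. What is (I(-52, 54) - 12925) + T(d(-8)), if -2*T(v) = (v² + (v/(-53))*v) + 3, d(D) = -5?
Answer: -1360167/106 ≈ -12832.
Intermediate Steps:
T(v) = -3/2 - 26*v²/53 (T(v) = -((v² + (v/(-53))*v) + 3)/2 = -((v² + (v*(-1/53))*v) + 3)/2 = -((v² + (-v/53)*v) + 3)/2 = -((v² - v²/53) + 3)/2 = -(52*v²/53 + 3)/2 = -(3 + 52*v²/53)/2 = -3/2 - 26*v²/53)
(I(-52, 54) - 12925) + T(d(-8)) = (107 - 12925) + (-3/2 - 26/53*(-5)²) = -12818 + (-3/2 - 26/53*25) = -12818 + (-3/2 - 650/53) = -12818 - 1459/106 = -1360167/106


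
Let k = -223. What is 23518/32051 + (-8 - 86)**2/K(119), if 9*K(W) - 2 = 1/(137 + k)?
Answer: 24355873538/608969 ≈ 39995.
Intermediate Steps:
K(W) = 19/86 (K(W) = 2/9 + 1/(9*(137 - 223)) = 2/9 + (1/9)/(-86) = 2/9 + (1/9)*(-1/86) = 2/9 - 1/774 = 19/86)
23518/32051 + (-8 - 86)**2/K(119) = 23518/32051 + (-8 - 86)**2/(19/86) = 23518*(1/32051) + (-94)**2*(86/19) = 23518/32051 + 8836*(86/19) = 23518/32051 + 759896/19 = 24355873538/608969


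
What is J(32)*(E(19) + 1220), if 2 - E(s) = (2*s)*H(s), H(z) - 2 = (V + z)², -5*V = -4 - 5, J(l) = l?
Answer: -12235456/25 ≈ -4.8942e+5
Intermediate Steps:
V = 9/5 (V = -(-4 - 5)/5 = -⅕*(-9) = 9/5 ≈ 1.8000)
H(z) = 2 + (9/5 + z)²
E(s) = 2 - 2*s*(2 + (9 + 5*s)²/25)
J(32)*(E(19) + 1220) = 32*((2 - 2/25*19*(50 + (9 + 5*19)²)) + 1220) = 32*((2 - 2/25*19*(50 + (9 + 95)²)) + 1220) = 32*((2 - 2/25*19*(50 + 104²)) + 1220) = 32*((2 - 2/25*19*(50 + 10816)) + 1220) = 32*((2 - 2/25*19*10866) + 1220) = 32*((2 - 412908/25) + 1220) = 32*(-412858/25 + 1220) = 32*(-382358/25) = -12235456/25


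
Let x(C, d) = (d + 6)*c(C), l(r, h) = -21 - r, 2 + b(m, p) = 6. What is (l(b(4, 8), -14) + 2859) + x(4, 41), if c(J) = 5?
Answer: 3069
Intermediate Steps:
b(m, p) = 4 (b(m, p) = -2 + 6 = 4)
x(C, d) = 30 + 5*d (x(C, d) = (d + 6)*5 = (6 + d)*5 = 30 + 5*d)
(l(b(4, 8), -14) + 2859) + x(4, 41) = ((-21 - 1*4) + 2859) + (30 + 5*41) = ((-21 - 4) + 2859) + (30 + 205) = (-25 + 2859) + 235 = 2834 + 235 = 3069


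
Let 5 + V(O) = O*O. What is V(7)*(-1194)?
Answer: -52536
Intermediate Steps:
V(O) = -5 + O**2 (V(O) = -5 + O*O = -5 + O**2)
V(7)*(-1194) = (-5 + 7**2)*(-1194) = (-5 + 49)*(-1194) = 44*(-1194) = -52536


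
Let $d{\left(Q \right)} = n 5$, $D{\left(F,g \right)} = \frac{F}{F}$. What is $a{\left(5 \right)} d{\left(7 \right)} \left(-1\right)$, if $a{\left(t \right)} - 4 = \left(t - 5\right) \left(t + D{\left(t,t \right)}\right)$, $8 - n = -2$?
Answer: $-200$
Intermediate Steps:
$n = 10$ ($n = 8 - -2 = 8 + 2 = 10$)
$D{\left(F,g \right)} = 1$
$d{\left(Q \right)} = 50$ ($d{\left(Q \right)} = 10 \cdot 5 = 50$)
$a{\left(t \right)} = 4 + \left(1 + t\right) \left(-5 + t\right)$ ($a{\left(t \right)} = 4 + \left(t - 5\right) \left(t + 1\right) = 4 + \left(-5 + t\right) \left(1 + t\right) = 4 + \left(1 + t\right) \left(-5 + t\right)$)
$a{\left(5 \right)} d{\left(7 \right)} \left(-1\right) = \left(-1 + 5^{2} - 20\right) 50 \left(-1\right) = \left(-1 + 25 - 20\right) 50 \left(-1\right) = 4 \cdot 50 \left(-1\right) = 200 \left(-1\right) = -200$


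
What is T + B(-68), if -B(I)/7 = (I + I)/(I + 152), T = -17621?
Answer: -52829/3 ≈ -17610.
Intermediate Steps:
B(I) = -14*I/(152 + I) (B(I) = -7*(I + I)/(I + 152) = -7*2*I/(152 + I) = -14*I/(152 + I))
T + B(-68) = -17621 - 14*(-68)/(152 - 68) = -17621 - 14*(-68)/84 = -17621 - 14*(-68)*1/84 = -17621 + 34/3 = -52829/3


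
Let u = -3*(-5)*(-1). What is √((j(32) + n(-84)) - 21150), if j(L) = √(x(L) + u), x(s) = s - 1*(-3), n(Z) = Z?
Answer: √(-21234 + 2*√5) ≈ 145.7*I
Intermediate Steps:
x(s) = 3 + s (x(s) = s + 3 = 3 + s)
u = -15 (u = 15*(-1) = -15)
j(L) = √(-12 + L) (j(L) = √((3 + L) - 15) = √(-12 + L))
√((j(32) + n(-84)) - 21150) = √((√(-12 + 32) - 84) - 21150) = √((√20 - 84) - 21150) = √((2*√5 - 84) - 21150) = √((-84 + 2*√5) - 21150) = √(-21234 + 2*√5)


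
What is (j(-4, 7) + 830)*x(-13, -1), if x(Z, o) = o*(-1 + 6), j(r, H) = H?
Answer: -4185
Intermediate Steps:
x(Z, o) = 5*o (x(Z, o) = o*5 = 5*o)
(j(-4, 7) + 830)*x(-13, -1) = (7 + 830)*(5*(-1)) = 837*(-5) = -4185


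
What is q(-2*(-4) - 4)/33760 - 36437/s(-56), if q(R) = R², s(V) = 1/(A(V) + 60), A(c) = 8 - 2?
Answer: -5074216619/2110 ≈ -2.4048e+6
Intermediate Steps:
A(c) = 6
s(V) = 1/66 (s(V) = 1/(6 + 60) = 1/66)
q(-2*(-4) - 4)/33760 - 36437/s(-56) = (-2*(-4) - 4)²/33760 - 36437/1/66 = (8 - 4)²*(1/33760) - 36437*66 = 4²*(1/33760) - 2404842 = 16*(1/33760) - 2404842 = 1/2110 - 2404842 = -5074216619/2110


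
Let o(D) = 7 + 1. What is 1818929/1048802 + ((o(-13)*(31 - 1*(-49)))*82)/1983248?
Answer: 228901776897/130002154306 ≈ 1.7608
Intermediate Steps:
o(D) = 8
1818929/1048802 + ((o(-13)*(31 - 1*(-49)))*82)/1983248 = 1818929/1048802 + ((8*(31 - 1*(-49)))*82)/1983248 = 1818929*(1/1048802) + ((8*(31 + 49))*82)*(1/1983248) = 1818929/1048802 + ((8*80)*82)*(1/1983248) = 1818929/1048802 + (640*82)*(1/1983248) = 1818929/1048802 + 52480*(1/1983248) = 1818929/1048802 + 3280/123953 = 228901776897/130002154306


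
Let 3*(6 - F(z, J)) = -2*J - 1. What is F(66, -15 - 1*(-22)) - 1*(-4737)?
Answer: 4748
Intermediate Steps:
F(z, J) = 19/3 + 2*J/3 (F(z, J) = 6 - (-2*J - 1)/3 = 6 - (-1 - 2*J)/3 = 6 + (⅓ + 2*J/3) = 19/3 + 2*J/3)
F(66, -15 - 1*(-22)) - 1*(-4737) = (19/3 + 2*(-15 - 1*(-22))/3) - 1*(-4737) = (19/3 + 2*(-15 + 22)/3) + 4737 = (19/3 + (⅔)*7) + 4737 = (19/3 + 14/3) + 4737 = 11 + 4737 = 4748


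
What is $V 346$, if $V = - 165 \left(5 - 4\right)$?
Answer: $-57090$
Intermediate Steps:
$V = -165$ ($V = \left(-165\right) 1 = -165$)
$V 346 = \left(-165\right) 346 = -57090$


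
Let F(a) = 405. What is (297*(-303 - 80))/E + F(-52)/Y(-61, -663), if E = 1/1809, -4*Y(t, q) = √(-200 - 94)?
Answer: -205775559 + 270*I*√6/7 ≈ -2.0578e+8 + 94.48*I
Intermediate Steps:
Y(t, q) = -7*I*√6/4 (Y(t, q) = -√(-200 - 94)/4 = -7*I*√6/4)
E = 1/1809 ≈ 0.00055279
(297*(-303 - 80))/E + F(-52)/Y(-61, -663) = (297*(-303 - 80))/(1/1809) + 405/((-7*I*√6/4)) = (297*(-383))*1809 + 405*(2*I*√6/21) = -113751*1809 + 270*I*√6/7 = -205775559 + 270*I*√6/7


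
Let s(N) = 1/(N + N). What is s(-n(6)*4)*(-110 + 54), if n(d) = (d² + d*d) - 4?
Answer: 7/68 ≈ 0.10294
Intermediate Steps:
n(d) = -4 + 2*d² (n(d) = (d² + d²) - 4 = 2*d² - 4 = -4 + 2*d²)
s(N) = 1/(2*N)
s(-n(6)*4)*(-110 + 54) = (1/(2*((-(-4 + 2*6²)*4))))*(-110 + 54) = (1/(2*((-(-4 + 2*36)*4))))*(-56) = (1/(2*((-(-4 + 72)*4))))*(-56) = (1/(2*((-1*68*4))))*(-56) = (1/(2*((-68*4))))*(-56) = ((½)/(-272))*(-56) = ((½)*(-1/272))*(-56) = -1/544*(-56) = 7/68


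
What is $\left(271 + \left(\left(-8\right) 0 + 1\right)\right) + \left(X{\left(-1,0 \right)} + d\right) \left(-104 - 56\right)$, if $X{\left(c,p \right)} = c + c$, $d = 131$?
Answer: $-20368$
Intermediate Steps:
$X{\left(c,p \right)} = 2 c$
$\left(271 + \left(\left(-8\right) 0 + 1\right)\right) + \left(X{\left(-1,0 \right)} + d\right) \left(-104 - 56\right) = \left(271 + \left(\left(-8\right) 0 + 1\right)\right) + \left(2 \left(-1\right) + 131\right) \left(-104 - 56\right) = \left(271 + \left(0 + 1\right)\right) + \left(-2 + 131\right) \left(-160\right) = \left(271 + 1\right) + 129 \left(-160\right) = 272 - 20640 = -20368$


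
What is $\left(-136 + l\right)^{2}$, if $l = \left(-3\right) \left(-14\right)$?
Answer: $8836$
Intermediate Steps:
$l = 42$
$\left(-136 + l\right)^{2} = \left(-136 + 42\right)^{2} = \left(-94\right)^{2} = 8836$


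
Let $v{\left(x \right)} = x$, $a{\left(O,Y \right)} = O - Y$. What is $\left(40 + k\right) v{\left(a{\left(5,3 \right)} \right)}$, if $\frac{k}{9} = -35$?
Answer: $-550$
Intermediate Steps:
$k = -315$ ($k = 9 \left(-35\right) = -315$)
$\left(40 + k\right) v{\left(a{\left(5,3 \right)} \right)} = \left(40 - 315\right) \left(5 - 3\right) = - 275 \left(5 - 3\right) = \left(-275\right) 2 = -550$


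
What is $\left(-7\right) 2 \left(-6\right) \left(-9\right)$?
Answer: $-756$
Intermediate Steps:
$\left(-7\right) 2 \left(-6\right) \left(-9\right) = \left(-14\right) \left(-6\right) \left(-9\right) = 84 \left(-9\right) = -756$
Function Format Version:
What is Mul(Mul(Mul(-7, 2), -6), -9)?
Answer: -756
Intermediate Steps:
Mul(Mul(Mul(-7, 2), -6), -9) = Mul(Mul(-14, -6), -9) = Mul(84, -9) = -756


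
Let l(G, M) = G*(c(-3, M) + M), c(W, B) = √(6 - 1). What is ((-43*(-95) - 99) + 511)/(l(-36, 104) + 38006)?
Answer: 77038107/586939082 + 40473*√5/293469541 ≈ 0.13156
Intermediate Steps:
c(W, B) = √5
l(G, M) = G*(M + √5) (l(G, M) = G*(√5 + M) = G*(M + √5))
((-43*(-95) - 99) + 511)/(l(-36, 104) + 38006) = ((-43*(-95) - 99) + 511)/(-36*(104 + √5) + 38006) = ((4085 - 99) + 511)/((-3744 - 36*√5) + 38006) = (3986 + 511)/(34262 - 36*√5) = 4497/(34262 - 36*√5)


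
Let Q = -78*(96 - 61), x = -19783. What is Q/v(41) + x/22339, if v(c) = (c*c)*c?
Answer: -1424449613/1539626219 ≈ -0.92519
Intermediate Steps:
Q = -2730 (Q = -78*35 = -2730)
v(c) = c³ (v(c) = c²*c = c³)
Q/v(41) + x/22339 = -2730/(41³) - 19783/22339 = -2730/68921 - 19783*1/22339 = -2730*1/68921 - 19783/22339 = -2730/68921 - 19783/22339 = -1424449613/1539626219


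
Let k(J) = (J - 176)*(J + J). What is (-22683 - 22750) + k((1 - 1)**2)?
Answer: -45433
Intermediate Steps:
k(J) = 2*J*(-176 + J) (k(J) = (-176 + J)*(2*J) = 2*J*(-176 + J))
(-22683 - 22750) + k((1 - 1)**2) = (-22683 - 22750) + 2*(1 - 1)**2*(-176 + (1 - 1)**2) = -45433 + 2*0**2*(-176 + 0**2) = -45433 + 2*0*(-176 + 0) = -45433 + 2*0*(-176) = -45433 + 0 = -45433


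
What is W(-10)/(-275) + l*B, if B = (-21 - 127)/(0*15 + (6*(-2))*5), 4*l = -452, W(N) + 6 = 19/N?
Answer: -2299313/8250 ≈ -278.70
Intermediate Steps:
W(N) = -6 + 19/N
l = -113 (l = (1/4)*(-452) = -113)
B = 37/15 (B = -148/(0 - 12*5) = -148/(0 - 60) = -148/(-60) = -148*(-1/60) = 37/15 ≈ 2.4667)
W(-10)/(-275) + l*B = (-6 + 19/(-10))/(-275) - 113*37/15 = (-6 + 19*(-1/10))*(-1/275) - 4181/15 = (-6 - 19/10)*(-1/275) - 4181/15 = -79/10*(-1/275) - 4181/15 = 79/2750 - 4181/15 = -2299313/8250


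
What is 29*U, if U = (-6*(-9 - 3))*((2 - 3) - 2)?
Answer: -6264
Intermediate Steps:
U = -216 (U = (-6*(-12))*(-1 - 2) = 72*(-3) = -216)
29*U = 29*(-216) = -6264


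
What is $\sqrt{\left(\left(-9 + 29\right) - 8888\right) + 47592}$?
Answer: $2 \sqrt{9681} \approx 196.78$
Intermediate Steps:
$\sqrt{\left(\left(-9 + 29\right) - 8888\right) + 47592} = \sqrt{\left(20 - 8888\right) + 47592} = \sqrt{-8868 + 47592} = \sqrt{38724} = 2 \sqrt{9681}$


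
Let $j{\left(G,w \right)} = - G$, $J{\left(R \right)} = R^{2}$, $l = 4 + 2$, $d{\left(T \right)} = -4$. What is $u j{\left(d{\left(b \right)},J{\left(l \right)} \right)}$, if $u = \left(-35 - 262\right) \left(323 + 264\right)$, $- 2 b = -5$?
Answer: $-697356$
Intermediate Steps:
$b = \frac{5}{2}$ ($b = \left(- \frac{1}{2}\right) \left(-5\right) = \frac{5}{2} \approx 2.5$)
$u = -174339$ ($u = \left(-35 - 262\right) 587 = \left(-297\right) 587 = -174339$)
$l = 6$
$u j{\left(d{\left(b \right)},J{\left(l \right)} \right)} = - 174339 \left(\left(-1\right) \left(-4\right)\right) = \left(-174339\right) 4 = -697356$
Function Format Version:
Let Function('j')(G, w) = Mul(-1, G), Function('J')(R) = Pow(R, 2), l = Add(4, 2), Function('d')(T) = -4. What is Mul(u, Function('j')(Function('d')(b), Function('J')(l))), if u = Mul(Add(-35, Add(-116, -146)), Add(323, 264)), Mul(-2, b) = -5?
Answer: -697356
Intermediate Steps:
b = Rational(5, 2) (b = Mul(Rational(-1, 2), -5) = Rational(5, 2) ≈ 2.5000)
u = -174339 (u = Mul(Add(-35, -262), 587) = Mul(-297, 587) = -174339)
l = 6
Mul(u, Function('j')(Function('d')(b), Function('J')(l))) = Mul(-174339, Mul(-1, -4)) = Mul(-174339, 4) = -697356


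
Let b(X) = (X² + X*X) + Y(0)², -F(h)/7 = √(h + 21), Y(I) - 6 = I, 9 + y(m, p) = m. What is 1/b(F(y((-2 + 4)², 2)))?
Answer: 1/1604 ≈ 0.00062344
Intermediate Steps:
y(m, p) = -9 + m
Y(I) = 6 + I
F(h) = -7*√(21 + h) (F(h) = -7*√(h + 21) = -7*√(21 + h))
b(X) = 36 + 2*X² (b(X) = (X² + X*X) + (6 + 0)² = (X² + X²) + 6² = 2*X² + 36 = 36 + 2*X²)
1/b(F(y((-2 + 4)², 2))) = 1/(36 + 2*(-7*√(21 + (-9 + (-2 + 4)²)))²) = 1/(36 + 2*(-7*√(21 + (-9 + 2²)))²) = 1/(36 + 2*(-7*√(21 + (-9 + 4)))²) = 1/(36 + 2*(-7*√(21 - 5))²) = 1/(36 + 2*(-7*√16)²) = 1/(36 + 2*(-7*4)²) = 1/(36 + 2*(-28)²) = 1/(36 + 2*784) = 1/(36 + 1568) = 1/1604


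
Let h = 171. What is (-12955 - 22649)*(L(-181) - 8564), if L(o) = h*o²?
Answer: -199153359468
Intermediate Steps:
L(o) = 171*o²
(-12955 - 22649)*(L(-181) - 8564) = (-12955 - 22649)*(171*(-181)² - 8564) = -35604*(171*32761 - 8564) = -35604*(5602131 - 8564) = -35604*5593567 = -199153359468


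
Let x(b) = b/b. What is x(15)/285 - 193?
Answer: -55004/285 ≈ -193.00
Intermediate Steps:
x(b) = 1
x(15)/285 - 193 = 1/285 - 193 = -55004/285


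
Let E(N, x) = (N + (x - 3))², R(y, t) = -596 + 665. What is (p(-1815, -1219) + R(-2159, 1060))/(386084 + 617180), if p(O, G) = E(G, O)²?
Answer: 42535267855115/501632 ≈ 8.4794e+7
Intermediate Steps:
R(y, t) = 69
E(N, x) = (-3 + N + x)² (E(N, x) = (N + (-3 + x))² = (-3 + N + x)²)
p(O, G) = (-3 + G + O)⁴ (p(O, G) = ((-3 + G + O)²)² = (-3 + G + O)⁴)
(p(-1815, -1219) + R(-2159, 1060))/(386084 + 617180) = ((-3 - 1219 - 1815)⁴ + 69)/(386084 + 617180) = ((-3037)⁴ + 69)/1003264 = (85070535710161 + 69)*(1/1003264) = 85070535710230*(1/1003264) = 42535267855115/501632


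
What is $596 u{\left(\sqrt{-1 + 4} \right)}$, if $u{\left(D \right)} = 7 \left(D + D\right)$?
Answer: $8344 \sqrt{3} \approx 14452.0$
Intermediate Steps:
$u{\left(D \right)} = 14 D$ ($u{\left(D \right)} = 7 \cdot 2 D = 14 D$)
$596 u{\left(\sqrt{-1 + 4} \right)} = 596 \cdot 14 \sqrt{-1 + 4} = 596 \cdot 14 \sqrt{3} = 8344 \sqrt{3}$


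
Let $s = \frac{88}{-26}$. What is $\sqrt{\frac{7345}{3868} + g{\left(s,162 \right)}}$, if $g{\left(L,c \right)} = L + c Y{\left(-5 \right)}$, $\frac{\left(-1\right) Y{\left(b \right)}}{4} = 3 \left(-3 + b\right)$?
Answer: $\frac{\sqrt{9829793648831}}{25142} \approx 124.7$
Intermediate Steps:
$Y{\left(b \right)} = 36 - 12 b$ ($Y{\left(b \right)} = - 4 \cdot 3 \left(-3 + b\right) = - 4 \left(-9 + 3 b\right) = 36 - 12 b$)
$s = - \frac{44}{13}$ ($s = 88 \left(- \frac{1}{26}\right) = - \frac{44}{13} \approx -3.3846$)
$g{\left(L,c \right)} = L + 96 c$ ($g{\left(L,c \right)} = L + c \left(36 - -60\right) = L + c \left(36 + 60\right) = L + c 96 = L + 96 c$)
$\sqrt{\frac{7345}{3868} + g{\left(s,162 \right)}} = \sqrt{\frac{7345}{3868} + \left(- \frac{44}{13} + 96 \cdot 162\right)} = \sqrt{7345 \cdot \frac{1}{3868} + \left(- \frac{44}{13} + 15552\right)} = \sqrt{\frac{7345}{3868} + \frac{202132}{13}} = \sqrt{\frac{781942061}{50284}} = \frac{\sqrt{9829793648831}}{25142}$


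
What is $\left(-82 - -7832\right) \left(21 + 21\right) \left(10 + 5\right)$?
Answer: $4882500$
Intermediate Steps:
$\left(-82 - -7832\right) \left(21 + 21\right) \left(10 + 5\right) = \left(-82 + 7832\right) 42 \cdot 15 = 7750 \cdot 630 = 4882500$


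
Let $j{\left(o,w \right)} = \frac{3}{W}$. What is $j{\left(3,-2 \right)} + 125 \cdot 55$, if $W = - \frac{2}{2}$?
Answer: $6872$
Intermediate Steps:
$W = -1$ ($W = \left(-2\right) \frac{1}{2} = -1$)
$j{\left(o,w \right)} = -3$ ($j{\left(o,w \right)} = \frac{3}{-1} = 3 \left(-1\right) = -3$)
$j{\left(3,-2 \right)} + 125 \cdot 55 = -3 + 125 \cdot 55 = -3 + 6875 = 6872$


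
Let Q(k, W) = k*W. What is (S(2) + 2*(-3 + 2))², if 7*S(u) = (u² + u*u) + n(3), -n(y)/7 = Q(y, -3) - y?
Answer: 6084/49 ≈ 124.16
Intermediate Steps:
Q(k, W) = W*k
n(y) = 28*y (n(y) = -7*(-3*y - y) = -(-28)*y = 28*y)
S(u) = 12 + 2*u²/7 (S(u) = ((u² + u*u) + 28*3)/7 = ((u² + u²) + 84)/7 = (2*u² + 84)/7 = (84 + 2*u²)/7 = 12 + 2*u²/7)
(S(2) + 2*(-3 + 2))² = ((12 + (2/7)*2²) + 2*(-3 + 2))² = ((12 + (2/7)*4) + 2*(-1))² = ((12 + 8/7) - 2)² = (92/7 - 2)² = (78/7)² = 6084/49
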